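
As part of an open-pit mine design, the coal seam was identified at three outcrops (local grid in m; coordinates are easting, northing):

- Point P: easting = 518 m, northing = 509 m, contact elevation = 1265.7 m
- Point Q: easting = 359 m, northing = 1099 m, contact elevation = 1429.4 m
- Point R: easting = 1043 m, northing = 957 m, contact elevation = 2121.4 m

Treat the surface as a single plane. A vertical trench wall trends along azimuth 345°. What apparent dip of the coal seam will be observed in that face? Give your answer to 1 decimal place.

15.1°

Two edge vectors: Point P→Point Q = (-159, 590, 163.7), Point P→Point R = (525, 448, 855.7).
Normal n = (Point P→Point Q) × (Point P→Point R) = (431525.4, 221998.8, -380982).
So ∂z/∂easting = −n_x/n_z = 1.13267 and ∂z/∂northing = −n_y/n_z = 0.58270.
Unit vector along 345° is (sin 345°, cos 345°) = (-0.2588, 0.9659).
Slope in that direction = a·(-0.2588) + b·(0.9659) = 0.26969.
Apparent dip = arctan|0.26969| = 15.1° (true dip is 51.9°, so apparent ≤ true as expected).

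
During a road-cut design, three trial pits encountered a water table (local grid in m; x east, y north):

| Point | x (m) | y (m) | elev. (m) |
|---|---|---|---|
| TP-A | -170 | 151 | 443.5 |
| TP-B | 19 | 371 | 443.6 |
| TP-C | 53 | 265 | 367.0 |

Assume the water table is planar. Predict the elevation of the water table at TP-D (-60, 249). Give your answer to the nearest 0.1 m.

427.7 m

Two edge vectors: TP-A→TP-B = (189, 220, 0.1), TP-A→TP-C = (223, 114, -76.5).
Normal n = (TP-A→TP-B) × (TP-A→TP-C) = (-16841.4, 14480.8, -27514).
So ∂z/∂x = −n_x/n_z = −0.61210 and ∂z/∂y = −n_y/n_z = 0.52631.
Intercept c from TP-A: 443.5 − 104.06 − 79.47 = 259.97.
At (-60, 249): z = 36.7 + 131.1 + 259.97 = 427.7 m.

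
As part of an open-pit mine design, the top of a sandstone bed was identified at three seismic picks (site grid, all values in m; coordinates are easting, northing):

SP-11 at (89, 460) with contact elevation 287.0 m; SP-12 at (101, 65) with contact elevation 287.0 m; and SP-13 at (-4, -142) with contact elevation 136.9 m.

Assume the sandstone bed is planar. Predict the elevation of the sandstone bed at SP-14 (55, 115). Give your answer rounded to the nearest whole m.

227 m

Two edge vectors: SP-11→SP-12 = (12, -395, 0), SP-11→SP-13 = (-93, -602, -150.1).
Normal n = (SP-11→SP-12) × (SP-11→SP-13) = (59289.5, 1801.2, -43959).
So ∂z/∂easting = −n_x/n_z = 1.34875 and ∂z/∂northing = −n_y/n_z = 0.04097.
Intercept c from SP-11: 287 − 120.04 − 18.85 = 148.11.
At (55, 115): z = 74.2 + 4.7 + 148.11 = 227.0 m.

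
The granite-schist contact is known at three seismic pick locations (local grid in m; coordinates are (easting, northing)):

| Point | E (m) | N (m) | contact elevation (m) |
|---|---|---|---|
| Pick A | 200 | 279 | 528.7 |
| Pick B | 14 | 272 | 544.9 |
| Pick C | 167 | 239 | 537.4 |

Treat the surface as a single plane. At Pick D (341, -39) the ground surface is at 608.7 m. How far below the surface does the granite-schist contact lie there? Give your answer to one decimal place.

Let the plane be z = a·E + b·N + c.
Pick B−Pick A: −186a − 7b = 16.2;  Pick C−Pick A: −33a − 40b = 8.7.
Solving gives a = −0.08144, b = −0.15031.
Then c = 528.7 − a·200 − b·279 = 586.93.
At (341, -39): z_contact = −27.77 + 5.86 + 586.93 = 565.02 m.
Depth below ground = 608.7 − 565.02 = 43.7 m.

43.7 m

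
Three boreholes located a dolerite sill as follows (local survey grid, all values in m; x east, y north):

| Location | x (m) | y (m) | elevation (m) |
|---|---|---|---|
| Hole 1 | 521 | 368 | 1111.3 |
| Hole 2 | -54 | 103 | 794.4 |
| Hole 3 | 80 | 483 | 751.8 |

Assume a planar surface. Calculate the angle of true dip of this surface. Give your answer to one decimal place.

Let the plane be z = a·x + b·y + c.
Hole 2−Hole 1: −575a − 265b = −316.9;  Hole 3−Hole 1: −441a + 115b = −359.5.
Solving gives a = 0.71977, b = −0.36592.
Gradient magnitude |∇z| = √(a² + b²) = √(0.51807 + 0.13390) = 0.80745.
True dip = arctan(0.80745) = 38.9°, dipping toward WNW (azimuth ≈ 297°).

38.9°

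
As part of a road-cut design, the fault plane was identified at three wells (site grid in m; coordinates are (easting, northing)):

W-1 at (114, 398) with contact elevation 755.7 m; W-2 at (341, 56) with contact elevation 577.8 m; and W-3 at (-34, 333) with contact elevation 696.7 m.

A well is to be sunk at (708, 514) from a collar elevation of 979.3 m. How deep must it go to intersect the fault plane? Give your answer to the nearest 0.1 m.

74.8 m

Two edge vectors: W-1→W-2 = (227, -342, -177.9), W-1→W-3 = (-148, -65, -59).
Normal n = (W-1→W-2) × (W-1→W-3) = (8614.5, 39722.2, -65371).
So ∂z/∂E = −n_x/n_z = 0.13178 and ∂z/∂N = −n_y/n_z = 0.60764.
Intercept c from W-1: 755.7 − 15.02 − 241.84 = 498.84.
At (708, 514): z_contact = 93.30 + 312.33 + 498.84 = 904.46 m.
Depth below ground = 979.3 − 904.46 = 74.8 m.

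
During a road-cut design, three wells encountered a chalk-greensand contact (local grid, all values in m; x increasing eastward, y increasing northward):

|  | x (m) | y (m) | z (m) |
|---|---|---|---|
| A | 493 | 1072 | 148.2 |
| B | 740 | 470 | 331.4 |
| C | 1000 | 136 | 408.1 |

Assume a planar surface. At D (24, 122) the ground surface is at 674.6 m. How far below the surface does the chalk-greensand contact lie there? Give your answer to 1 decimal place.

Two edge vectors: A→B = (247, -602, 183.2), A→C = (507, -936, 259.9).
Normal n = (A→B) × (A→C) = (15015.4, 28687.1, 74022).
So ∂z/∂x = −n_x/n_z = −0.202851 and ∂z/∂y = −n_y/n_z = −0.387548.
Intercept c from A: 148.2 + 100.01 + 415.45 = 663.66.
At (24, 122): z_contact = −4.87 − 47.28 + 663.66 = 611.51 m.
Depth below ground = 674.6 − 611.51 = 63.1 m.

63.1 m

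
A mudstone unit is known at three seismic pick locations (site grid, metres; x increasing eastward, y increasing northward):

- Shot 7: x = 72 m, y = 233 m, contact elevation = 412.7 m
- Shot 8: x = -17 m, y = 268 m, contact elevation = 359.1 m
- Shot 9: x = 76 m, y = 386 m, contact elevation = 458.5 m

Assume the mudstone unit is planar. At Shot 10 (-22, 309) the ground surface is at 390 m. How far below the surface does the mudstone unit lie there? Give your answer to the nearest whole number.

Two edge vectors: Shot 7→Shot 8 = (-89, 35, -53.6), Shot 7→Shot 9 = (4, 153, 45.8).
Normal n = (Shot 7→Shot 8) × (Shot 7→Shot 9) = (9803.8, 3861.8, -13757).
So ∂z/∂x = −n_x/n_z = 0.71264 and ∂z/∂y = −n_y/n_z = 0.28072.
Intercept c from Shot 7: 412.7 − 51.31 − 65.41 = 295.98.
At (-22, 309): z_contact = −15.7 + 86.7 + 295.98 = 367.0 m.
Depth below ground = 390 − 367.0 = 23 m.

23 m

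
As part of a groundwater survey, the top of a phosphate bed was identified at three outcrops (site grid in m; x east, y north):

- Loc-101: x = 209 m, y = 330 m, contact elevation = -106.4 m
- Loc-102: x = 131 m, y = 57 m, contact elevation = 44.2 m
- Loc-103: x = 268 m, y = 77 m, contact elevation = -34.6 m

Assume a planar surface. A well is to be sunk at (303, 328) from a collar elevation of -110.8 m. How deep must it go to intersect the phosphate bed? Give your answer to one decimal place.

Let the plane be z = a·x + b·y + c.
Loc-102−Loc-101: −78a − 273b = 150.6;  Loc-103−Loc-101: 59a − 253b = 71.8.
Solving gives a = −0.51618, b = −0.40417.
Then c = -106.4 − a·209 − b·330 = 134.86.
At (303, 328): z_contact = −156.40 − 132.57 + 134.86 = -154.11 m.
Depth below ground = -110.8 − (-154.11) = 43.3 m.

43.3 m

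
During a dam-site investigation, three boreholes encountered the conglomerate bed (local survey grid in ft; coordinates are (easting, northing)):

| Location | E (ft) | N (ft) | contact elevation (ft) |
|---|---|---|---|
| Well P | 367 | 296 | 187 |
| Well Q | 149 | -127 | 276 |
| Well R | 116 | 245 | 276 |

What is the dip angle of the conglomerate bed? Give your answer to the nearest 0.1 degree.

Two edge vectors: Well P→Well Q = (-218, -423, 89), Well P→Well R = (-251, -51, 89).
Normal n = (Well P→Well Q) × (Well P→Well R) = (-33108, -2937, -95055).
So ∂z/∂E = −n_x/n_z = −0.34830 and ∂z/∂N = −n_y/n_z = −0.03090.
Gradient magnitude |∇z| = √(a² + b²) = √(0.12132 + 0.00095) = 0.34967.
True dip = arctan(0.34967) = 19.3°, dipping toward E (azimuth ≈ 085°).

19.3°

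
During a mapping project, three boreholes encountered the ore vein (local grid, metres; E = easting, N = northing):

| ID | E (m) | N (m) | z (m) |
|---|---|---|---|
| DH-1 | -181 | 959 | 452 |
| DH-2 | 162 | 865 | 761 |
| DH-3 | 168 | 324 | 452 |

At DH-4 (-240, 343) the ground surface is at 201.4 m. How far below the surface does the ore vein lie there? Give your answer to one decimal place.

Two edge vectors: DH-1→DH-2 = (343, -94, 309), DH-1→DH-3 = (349, -635, 0).
Normal n = (DH-1→DH-2) × (DH-1→DH-3) = (196215, 107841, -184999).
So ∂z/∂E = −n_x/n_z = 1.06063 and ∂z/∂N = −n_y/n_z = 0.58293.
Intercept c from DH-1: 452 + 191.97 − 559.03 = 84.95.
At (-240, 343): z_contact = −254.55 + 199.94 + 84.95 = 30.34 m.
Depth below ground = 201.4 − 30.34 = 171.1 m.

171.1 m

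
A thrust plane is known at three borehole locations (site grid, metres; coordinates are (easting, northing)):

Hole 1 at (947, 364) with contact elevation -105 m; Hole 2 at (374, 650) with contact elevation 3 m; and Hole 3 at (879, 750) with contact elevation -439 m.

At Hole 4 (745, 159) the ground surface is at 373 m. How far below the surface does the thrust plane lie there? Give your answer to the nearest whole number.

139 m

Let the plane be z = a·E + b·N + c.
Hole 2−Hole 1: −573a + 286b = 108;  Hole 3−Hole 1: −68a + 386b = −334.
Solving gives a = −0.68018, b = −0.98511.
Then c = -105 − a·947 − b·364 = 897.71.
At (745, 159): z_contact = −506.7 − 156.6 + 897.71 = 234.3 m.
Depth below ground = 373 − 234.3 = 139 m.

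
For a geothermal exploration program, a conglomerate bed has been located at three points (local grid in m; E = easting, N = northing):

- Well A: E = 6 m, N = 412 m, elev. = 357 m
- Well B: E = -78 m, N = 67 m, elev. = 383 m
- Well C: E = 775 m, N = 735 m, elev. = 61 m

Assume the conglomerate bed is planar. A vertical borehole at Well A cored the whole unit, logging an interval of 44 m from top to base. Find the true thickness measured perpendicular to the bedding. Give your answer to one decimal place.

Let the plane be z = a·E + b·N + c.
Well B−Well A: −84a − 345b = 26;  Well C−Well A: 769a + 323b = −296.
Solving gives a = −0.39350, b = 0.02045.
|∇z| = √(a²+b²) = 0.39403, so dip δ = arctan(0.39403) = 21.51°.
True thickness = vertical thickness × cos δ = 44 × cos 21.51° = 40.9 m.

40.9 m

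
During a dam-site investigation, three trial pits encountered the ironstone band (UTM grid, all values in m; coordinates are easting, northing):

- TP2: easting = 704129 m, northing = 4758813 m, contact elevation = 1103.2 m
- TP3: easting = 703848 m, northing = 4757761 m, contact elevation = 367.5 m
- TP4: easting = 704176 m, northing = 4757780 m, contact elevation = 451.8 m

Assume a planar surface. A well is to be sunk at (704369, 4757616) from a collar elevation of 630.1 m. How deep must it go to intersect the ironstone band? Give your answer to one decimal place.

Let the plane be z = a·easting + b·northing + c.
TP3−TP2: −281a − 1052b = −735.7;  TP4−TP2: 47a − 1033b = −651.4.
Solving gives a = 0.219904509, b = 0.640595849.
Then c = 1103.2 − a·704129 − b·4758813 = −3202213.80.
At (704369, 4757616): z_contact = 154893.92 + 3047709.06 − 3202213.80 = 389.18 m.
Depth below ground = 630.1 − 389.18 = 240.9 m.

240.9 m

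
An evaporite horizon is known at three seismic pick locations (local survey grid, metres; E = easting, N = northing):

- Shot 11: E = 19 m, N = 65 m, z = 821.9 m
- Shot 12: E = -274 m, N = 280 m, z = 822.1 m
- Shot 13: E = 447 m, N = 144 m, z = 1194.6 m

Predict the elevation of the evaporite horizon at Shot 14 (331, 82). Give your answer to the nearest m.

1055 m

Let the plane be z = a·E + b·N + c.
Shot 12−Shot 11: −293a + 215b = 0.2;  Shot 13−Shot 11: 428a + 79b = 372.7.
Solving gives a = 0.69564, b = 0.94894.
Then c = 821.9 − a·19 − b·65 = 747.00.
At (331, 82): z = 230.3 + 77.8 + 747.00 = 1055.1 m.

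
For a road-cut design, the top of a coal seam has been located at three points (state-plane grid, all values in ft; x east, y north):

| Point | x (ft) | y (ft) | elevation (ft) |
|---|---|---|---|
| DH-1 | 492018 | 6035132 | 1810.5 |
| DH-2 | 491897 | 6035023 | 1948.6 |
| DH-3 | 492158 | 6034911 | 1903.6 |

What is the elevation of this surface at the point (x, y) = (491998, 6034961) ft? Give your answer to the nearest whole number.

1945 ft

Let the plane be z = a·x + b·y + c.
DH-2−DH-1: −121a − 109b = 138.1;  DH-3−DH-1: 140a − 221b = 93.1.
Solving gives a = −0.48504083, b = −0.72853265.
Then c = 1810.5 − a·492018 − b·6035132 = 4637250.05.
At (491998, 6034961): z = −238639.1 − 4396666.2 + 4637250.05 = 1944.8 ft.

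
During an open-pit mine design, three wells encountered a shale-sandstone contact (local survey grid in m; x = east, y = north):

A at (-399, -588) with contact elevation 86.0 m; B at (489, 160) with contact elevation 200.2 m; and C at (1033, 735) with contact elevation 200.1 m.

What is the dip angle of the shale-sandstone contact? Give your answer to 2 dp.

41.12°

Two edge vectors: A→B = (888, 748, 114.2), A→C = (1432, 1323, 114.1).
Normal n = (A→B) × (A→C) = (-65739.8, 62213.6, 103688).
So ∂z/∂x = −n_x/n_z = 0.63402 and ∂z/∂y = −n_y/n_z = −0.60001.
Gradient magnitude |∇z| = √(a² + b²) = √(0.40198 + 0.36001) = 0.87292.
True dip = arctan(0.87292) = 41.12°, dipping toward NW (azimuth ≈ 313°).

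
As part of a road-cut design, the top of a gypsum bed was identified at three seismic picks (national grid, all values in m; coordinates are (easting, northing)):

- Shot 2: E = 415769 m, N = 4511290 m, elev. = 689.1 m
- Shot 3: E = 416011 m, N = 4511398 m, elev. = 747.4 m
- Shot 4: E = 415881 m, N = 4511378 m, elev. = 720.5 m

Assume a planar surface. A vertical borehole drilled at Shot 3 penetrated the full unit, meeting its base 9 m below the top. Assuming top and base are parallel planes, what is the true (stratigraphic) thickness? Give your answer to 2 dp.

8.79 m

Two edge vectors: Shot 2→Shot 3 = (242, 108, 58.3), Shot 2→Shot 4 = (112, 88, 31.4).
Normal n = (Shot 2→Shot 3) × (Shot 2→Shot 4) = (-1739.2, -1069.2, 9200).
So ∂z/∂E = −n_x/n_z = 0.18904 and ∂z/∂N = −n_y/n_z = 0.11622.
|∇z| = √(a²+b²) = 0.22191, so dip δ = arctan(0.22191) = 12.51°.
True thickness = vertical thickness × cos δ = 9 × cos 12.51° = 8.79 m.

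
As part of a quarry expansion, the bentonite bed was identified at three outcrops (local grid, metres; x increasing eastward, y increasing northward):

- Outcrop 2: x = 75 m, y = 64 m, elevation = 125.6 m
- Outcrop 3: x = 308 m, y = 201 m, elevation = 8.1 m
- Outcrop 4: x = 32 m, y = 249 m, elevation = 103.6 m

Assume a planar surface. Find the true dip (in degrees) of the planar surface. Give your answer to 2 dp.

23.51°

Two edge vectors: Outcrop 2→Outcrop 3 = (233, 137, -117.5), Outcrop 2→Outcrop 4 = (-43, 185, -22).
Normal n = (Outcrop 2→Outcrop 3) × (Outcrop 2→Outcrop 4) = (18723.5, 10178.5, 48996).
So ∂z/∂x = −n_x/n_z = −0.38214 and ∂z/∂y = −n_y/n_z = −0.20774.
Gradient magnitude |∇z| = √(a² + b²) = √(0.14603 + 0.04316) = 0.43496.
True dip = arctan(0.43496) = 23.51°, dipping toward ENE (azimuth ≈ 061°).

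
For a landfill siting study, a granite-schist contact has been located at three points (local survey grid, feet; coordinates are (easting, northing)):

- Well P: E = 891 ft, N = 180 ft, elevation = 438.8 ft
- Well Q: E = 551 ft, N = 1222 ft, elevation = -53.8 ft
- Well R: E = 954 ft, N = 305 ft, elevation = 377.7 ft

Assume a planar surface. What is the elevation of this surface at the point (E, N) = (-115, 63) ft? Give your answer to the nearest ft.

Let the plane be z = a·E + b·N + c.
Well Q−Well P: −340a + 1042b = −492.6;  Well R−Well P: 63a + 125b = −61.1.
Solving gives a = −0.01934, b = −0.47905.
Then c = 438.8 − a·891 − b·180 = 542.26.
At (-115, 63): z = 2.2 − 30.2 + 542.26 = 514.3 ft.

514 ft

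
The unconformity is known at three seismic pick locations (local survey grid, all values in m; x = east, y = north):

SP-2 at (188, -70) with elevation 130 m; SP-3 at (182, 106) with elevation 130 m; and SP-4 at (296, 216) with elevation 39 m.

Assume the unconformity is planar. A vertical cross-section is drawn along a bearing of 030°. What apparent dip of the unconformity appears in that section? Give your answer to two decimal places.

Two edge vectors: SP-2→SP-3 = (-6, 176, 0), SP-2→SP-4 = (108, 286, -91).
Normal n = (SP-2→SP-3) × (SP-2→SP-4) = (-16016, -546, -20724).
So ∂z/∂x = −n_x/n_z = −0.77282 and ∂z/∂y = −n_y/n_z = −0.02635.
Unit vector along 030° is (sin 30°, cos 30°) = (0.5000, 0.8660).
Slope in that direction = a·(0.5000) + b·(0.8660) = −0.40923.
Apparent dip = arctan|0.40923| = 22.26° (true dip is 37.7°, so apparent ≤ true as expected).

22.26°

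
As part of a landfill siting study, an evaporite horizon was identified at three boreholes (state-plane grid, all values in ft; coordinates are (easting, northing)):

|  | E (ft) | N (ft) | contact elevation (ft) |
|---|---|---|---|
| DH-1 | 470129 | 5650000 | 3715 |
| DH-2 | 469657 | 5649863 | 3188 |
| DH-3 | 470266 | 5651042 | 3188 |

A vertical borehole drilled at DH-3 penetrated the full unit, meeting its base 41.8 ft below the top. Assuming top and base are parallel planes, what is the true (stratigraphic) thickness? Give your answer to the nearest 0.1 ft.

23.4 ft

Let the plane be z = a·E + b·N + c.
DH-2−DH-1: −472a − 137b = −527;  DH-3−DH-1: 137a + 1042b = −527.
Solving gives a = 1.31345, b = −0.67845.
|∇z| = √(a²+b²) = 1.47832, so dip δ = arctan(1.47832) = 55.92°.
True thickness = vertical thickness × cos δ = 41.8 × cos 55.92° = 23.4 ft.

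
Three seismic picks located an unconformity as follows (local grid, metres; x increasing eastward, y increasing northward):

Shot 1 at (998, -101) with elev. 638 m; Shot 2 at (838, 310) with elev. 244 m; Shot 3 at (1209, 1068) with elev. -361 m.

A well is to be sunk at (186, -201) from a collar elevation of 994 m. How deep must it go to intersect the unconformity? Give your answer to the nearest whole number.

Let the plane be z = a·x + b·y + c.
Shot 2−Shot 1: −160a + 411b = −394;  Shot 3−Shot 1: 211a + 1169b = −999.
Solving gives a = 0.18263, b = −0.88754.
Then c = 638 − a·998 − b·-101 = 366.09.
At (186, -201): z_contact = 34.0 + 178.4 + 366.09 = 578.5 m.
Depth below ground = 994 − 578.5 = 416 m.

416 m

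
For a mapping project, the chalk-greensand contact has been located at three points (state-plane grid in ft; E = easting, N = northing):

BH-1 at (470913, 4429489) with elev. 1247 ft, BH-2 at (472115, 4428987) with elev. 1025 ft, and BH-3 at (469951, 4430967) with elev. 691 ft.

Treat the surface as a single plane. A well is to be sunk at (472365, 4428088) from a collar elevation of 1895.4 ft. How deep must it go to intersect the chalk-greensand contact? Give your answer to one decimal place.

Let the plane be z = a·E + b·N + c.
BH-2−BH-1: 1202a − 502b = −222;  BH-3−BH-1: −962a + 1478b = −556.
Solving gives a = −0.469397789, b = −0.681705462.
Then c = 1247 − a·470913 − b·4429489 = 3241899.37.
At (472365, 4428088): z_contact = −221727.09 − 3018651.78 + 3241899.37 = 1520.50 ft.
Depth below ground = 1895.4 − 1520.50 = 374.9 ft.

374.9 ft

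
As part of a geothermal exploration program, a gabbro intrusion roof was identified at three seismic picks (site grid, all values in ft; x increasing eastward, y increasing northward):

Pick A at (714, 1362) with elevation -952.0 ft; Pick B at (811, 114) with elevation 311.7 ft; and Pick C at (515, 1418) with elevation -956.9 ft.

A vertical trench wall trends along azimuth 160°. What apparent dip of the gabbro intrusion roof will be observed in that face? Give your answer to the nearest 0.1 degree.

Two edge vectors: Pick A→Pick B = (97, -1248, 1263.7), Pick A→Pick C = (-199, 56, -4.9).
Normal n = (Pick A→Pick B) × (Pick A→Pick C) = (-64652, -251001, -242920).
So ∂z/∂x = −n_x/n_z = −0.26615 and ∂z/∂y = −n_y/n_z = −1.03327.
Unit vector along 160° is (sin 160°, cos 160°) = (0.3420, -0.9397).
Slope in that direction = a·(0.3420) + b·(-0.9397) = 0.87993.
Apparent dip = arctan|0.87993| = 41.3° (true dip is 46.9°, so apparent ≤ true as expected).

41.3°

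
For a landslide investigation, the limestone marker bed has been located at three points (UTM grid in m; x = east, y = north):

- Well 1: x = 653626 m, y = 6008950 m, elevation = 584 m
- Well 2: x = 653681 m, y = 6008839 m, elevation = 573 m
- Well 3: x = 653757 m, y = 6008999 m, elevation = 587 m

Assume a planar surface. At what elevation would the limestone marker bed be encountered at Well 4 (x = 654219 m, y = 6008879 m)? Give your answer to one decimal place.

Two edge vectors: Well 1→Well 2 = (55, -111, -11), Well 1→Well 3 = (131, 49, 3).
Normal n = (Well 1→Well 2) × (Well 1→Well 3) = (206, -1606, 17236).
So ∂z/∂x = −n_x/n_z = −0.011951729 and ∂z/∂y = −n_y/n_z = 0.093177071.
Intercept c from Well 1: 584 + 7811.96 − 559896.36 = −551500.40.
At (654219, 6008879): z = −7819.0 + 559889.7 − 551500.40 = 570.3 m.

570.3 m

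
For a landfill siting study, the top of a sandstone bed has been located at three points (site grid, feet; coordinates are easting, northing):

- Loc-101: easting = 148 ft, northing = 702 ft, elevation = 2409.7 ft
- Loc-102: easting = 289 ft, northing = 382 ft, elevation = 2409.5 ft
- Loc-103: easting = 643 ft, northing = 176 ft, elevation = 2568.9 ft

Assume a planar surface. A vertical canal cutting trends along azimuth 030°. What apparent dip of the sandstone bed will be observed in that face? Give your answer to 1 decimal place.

28.1°

Two edge vectors: Loc-101→Loc-102 = (141, -320, -0.2), Loc-101→Loc-103 = (495, -526, 159.2).
Normal n = (Loc-101→Loc-102) × (Loc-101→Loc-103) = (-51049.2, -22546.2, 84234).
So ∂z/∂easting = −n_x/n_z = 0.60604 and ∂z/∂northing = −n_y/n_z = 0.26766.
Unit vector along 030° is (sin 30°, cos 30°) = (0.5000, 0.8660).
Slope in that direction = a·(0.5000) + b·(0.8660) = 0.53482.
Apparent dip = arctan|0.53482| = 28.1° (true dip is 33.5°, so apparent ≤ true as expected).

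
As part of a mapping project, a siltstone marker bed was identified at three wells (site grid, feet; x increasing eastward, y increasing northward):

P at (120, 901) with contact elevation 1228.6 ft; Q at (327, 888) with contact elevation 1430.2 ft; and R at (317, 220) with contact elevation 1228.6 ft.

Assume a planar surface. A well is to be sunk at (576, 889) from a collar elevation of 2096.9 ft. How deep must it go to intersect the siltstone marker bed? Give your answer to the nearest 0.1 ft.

419.4 ft

Two edge vectors: P→Q = (207, -13, 201.6), P→R = (197, -681, 0).
Normal n = (P→Q) × (P→R) = (137289.6, 39715.2, -138406).
So ∂z/∂x = −n_x/n_z = 0.99193 and ∂z/∂y = −n_y/n_z = 0.28695.
Intercept c from P: 1228.6 − 119.03 − 258.54 = 851.03.
At (576, 889): z_contact = 571.35 + 255.10 + 851.03 = 1677.48 ft.
Depth below ground = 2096.9 − 1677.48 = 419.4 ft.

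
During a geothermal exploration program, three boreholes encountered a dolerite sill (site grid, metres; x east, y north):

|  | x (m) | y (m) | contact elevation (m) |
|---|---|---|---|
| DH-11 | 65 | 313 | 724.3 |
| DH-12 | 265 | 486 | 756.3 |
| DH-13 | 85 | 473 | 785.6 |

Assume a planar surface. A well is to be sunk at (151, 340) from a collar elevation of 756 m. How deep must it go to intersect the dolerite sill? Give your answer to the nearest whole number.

Two edge vectors: DH-11→DH-12 = (200, 173, 32), DH-11→DH-13 = (20, 160, 61.3).
Normal n = (DH-11→DH-12) × (DH-11→DH-13) = (5484.9, -11620, 28540).
So ∂z/∂x = −n_x/n_z = −0.19218 and ∂z/∂y = −n_y/n_z = 0.40715.
Intercept c from DH-11: 724.3 + 12.49 − 127.44 = 609.35.
At (151, 340): z_contact = −29.0 + 138.4 + 609.35 = 718.8 m.
Depth below ground = 756 − 718.8 = 37 m.

37 m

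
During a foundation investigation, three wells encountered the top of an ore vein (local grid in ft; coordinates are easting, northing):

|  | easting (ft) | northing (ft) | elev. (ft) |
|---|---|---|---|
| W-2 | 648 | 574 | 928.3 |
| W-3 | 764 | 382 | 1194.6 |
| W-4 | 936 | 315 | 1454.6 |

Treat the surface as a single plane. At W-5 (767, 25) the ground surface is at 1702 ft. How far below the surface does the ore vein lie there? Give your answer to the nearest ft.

282 ft

Let the plane be z = a·easting + b·northing + c.
W-3−W-2: 116a − 192b = 266.3;  W-4−W-2: 288a − 259b = 526.3.
Solving gives a = 1.27031, b = −0.61950.
Then c = 928.3 − a·648 − b·574 = 460.73.
At (767, 25): z_contact = 974.3 − 15.5 + 460.73 = 1419.6 ft.
Depth below ground = 1702 − 1419.6 = 282 ft.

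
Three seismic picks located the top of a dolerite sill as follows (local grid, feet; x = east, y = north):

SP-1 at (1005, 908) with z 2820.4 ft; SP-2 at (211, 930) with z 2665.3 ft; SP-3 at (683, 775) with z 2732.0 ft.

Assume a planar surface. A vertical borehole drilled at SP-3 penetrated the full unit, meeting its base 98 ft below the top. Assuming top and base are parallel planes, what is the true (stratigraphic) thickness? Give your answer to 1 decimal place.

Two edge vectors: SP-1→SP-2 = (-794, 22, -155.1), SP-1→SP-3 = (-322, -133, -88.4).
Normal n = (SP-1→SP-2) × (SP-1→SP-3) = (-22573.1, -20247.4, 112686).
So ∂z/∂x = −n_x/n_z = 0.20032 and ∂z/∂y = −n_y/n_z = 0.17968.
|∇z| = √(a²+b²) = 0.26910, so dip δ = arctan(0.26910) = 15.06°.
True thickness = vertical thickness × cos δ = 98 × cos 15.06° = 94.6 ft.

94.6 ft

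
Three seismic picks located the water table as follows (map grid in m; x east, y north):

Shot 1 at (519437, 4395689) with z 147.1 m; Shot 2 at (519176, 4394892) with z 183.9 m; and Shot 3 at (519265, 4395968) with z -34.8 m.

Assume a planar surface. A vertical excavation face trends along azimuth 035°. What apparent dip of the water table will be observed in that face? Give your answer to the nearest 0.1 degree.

Two edge vectors: Shot 1→Shot 2 = (-261, -797, 36.8), Shot 1→Shot 3 = (-172, 279, -181.9).
Normal n = (Shot 1→Shot 2) × (Shot 1→Shot 3) = (134707.1, -53805.5, -209903).
So ∂z/∂x = −n_x/n_z = 0.64176 and ∂z/∂y = −n_y/n_z = −0.25634.
Unit vector along 035° is (sin 35°, cos 35°) = (0.5736, 0.8192).
Slope in that direction = a·(0.5736) + b·(0.8192) = 0.15812.
Apparent dip = arctan|0.15812| = 9.0° (true dip is 34.6°, so apparent ≤ true as expected).

9.0°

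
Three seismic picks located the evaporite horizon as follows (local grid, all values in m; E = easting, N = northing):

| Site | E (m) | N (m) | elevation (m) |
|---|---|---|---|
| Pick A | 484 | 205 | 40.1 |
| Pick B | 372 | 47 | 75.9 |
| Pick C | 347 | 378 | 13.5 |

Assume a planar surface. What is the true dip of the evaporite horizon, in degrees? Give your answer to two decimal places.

11.21°

Two edge vectors: Pick A→Pick B = (-112, -158, 35.8), Pick A→Pick C = (-137, 173, -26.6).
Normal n = (Pick A→Pick B) × (Pick A→Pick C) = (-1990.6, -7883.8, -41022).
So ∂z/∂E = −n_x/n_z = −0.04853 and ∂z/∂N = −n_y/n_z = −0.19218.
Gradient magnitude |∇z| = √(a² + b²) = √(0.00235 + 0.03693) = 0.19822.
True dip = arctan(0.19822) = 11.21°, dipping toward NNE (azimuth ≈ 014°).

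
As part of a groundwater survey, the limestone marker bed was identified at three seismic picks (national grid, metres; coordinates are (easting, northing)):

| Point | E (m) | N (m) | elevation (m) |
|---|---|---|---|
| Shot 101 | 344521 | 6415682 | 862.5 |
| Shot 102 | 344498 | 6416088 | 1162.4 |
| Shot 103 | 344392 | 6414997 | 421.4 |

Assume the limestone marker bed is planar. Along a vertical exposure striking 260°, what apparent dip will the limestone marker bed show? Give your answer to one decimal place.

Two edge vectors: Shot 101→Shot 102 = (-23, 406, 299.9), Shot 101→Shot 103 = (-129, -685, -441.1).
Normal n = (Shot 101→Shot 102) × (Shot 101→Shot 103) = (26344.9, -48832.4, 68129).
So ∂z/∂E = −n_x/n_z = −0.38669 and ∂z/∂N = −n_y/n_z = 0.71676.
Unit vector along 260° is (sin 260°, cos 260°) = (-0.9848, -0.1736).
Slope in that direction = a·(-0.9848) + b·(-0.1736) = 0.25635.
Apparent dip = arctan|0.25635| = 14.4° (true dip is 39.2°, so apparent ≤ true as expected).

14.4°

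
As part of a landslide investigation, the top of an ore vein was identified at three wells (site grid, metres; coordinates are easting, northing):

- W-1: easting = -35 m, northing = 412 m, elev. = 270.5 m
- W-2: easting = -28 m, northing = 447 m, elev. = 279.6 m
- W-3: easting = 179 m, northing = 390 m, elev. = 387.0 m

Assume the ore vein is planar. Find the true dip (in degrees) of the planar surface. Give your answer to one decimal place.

30.1°

Two edge vectors: W-1→W-2 = (7, 35, 9.1), W-1→W-3 = (214, -22, 116.5).
Normal n = (W-1→W-2) × (W-1→W-3) = (4277.7, 1131.9, -7644).
So ∂z/∂easting = −n_x/n_z = 0.55962 and ∂z/∂northing = −n_y/n_z = 0.14808.
Gradient magnitude |∇z| = √(a² + b²) = √(0.31317 + 0.02193) = 0.57887.
True dip = arctan(0.57887) = 30.1°, dipping toward WSW (azimuth ≈ 255°).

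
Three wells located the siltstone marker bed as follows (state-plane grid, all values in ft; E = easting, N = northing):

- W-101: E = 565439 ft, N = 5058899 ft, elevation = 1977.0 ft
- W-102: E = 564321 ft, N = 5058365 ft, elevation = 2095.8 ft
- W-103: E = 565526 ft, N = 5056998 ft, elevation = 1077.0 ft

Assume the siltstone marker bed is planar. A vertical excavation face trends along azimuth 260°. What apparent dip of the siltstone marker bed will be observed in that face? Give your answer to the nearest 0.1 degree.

13.5°

Let the plane be z = a·E + b·N + c.
W-102−W-101: −1118a − 534b = 118.8;  W-103−W-101: 87a − 1901b = −900.
Solving gives a = −0.32528, b = 0.45855.
Unit vector along 260° is (sin 260°, cos 260°) = (-0.9848, -0.1736).
Slope in that direction = a·(-0.9848) + b·(-0.1736) = 0.24071.
Apparent dip = arctan|0.24071| = 13.5° (true dip is 29.3°, so apparent ≤ true as expected).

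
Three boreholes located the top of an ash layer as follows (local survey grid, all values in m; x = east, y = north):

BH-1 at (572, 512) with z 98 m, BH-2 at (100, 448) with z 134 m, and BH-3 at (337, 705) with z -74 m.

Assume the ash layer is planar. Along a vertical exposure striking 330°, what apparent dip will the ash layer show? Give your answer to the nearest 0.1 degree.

Two edge vectors: BH-1→BH-2 = (-472, -64, 36), BH-1→BH-3 = (-235, 193, -172).
Normal n = (BH-1→BH-2) × (BH-1→BH-3) = (4060, -89644, -106136).
So ∂z/∂x = −n_x/n_z = 0.03825 and ∂z/∂y = −n_y/n_z = −0.84461.
Unit vector along 330° is (sin 330°, cos 330°) = (-0.5000, 0.8660).
Slope in that direction = a·(-0.5000) + b·(0.8660) = −0.75058.
Apparent dip = arctan|0.75058| = 36.9° (true dip is 40.2°, so apparent ≤ true as expected).

36.9°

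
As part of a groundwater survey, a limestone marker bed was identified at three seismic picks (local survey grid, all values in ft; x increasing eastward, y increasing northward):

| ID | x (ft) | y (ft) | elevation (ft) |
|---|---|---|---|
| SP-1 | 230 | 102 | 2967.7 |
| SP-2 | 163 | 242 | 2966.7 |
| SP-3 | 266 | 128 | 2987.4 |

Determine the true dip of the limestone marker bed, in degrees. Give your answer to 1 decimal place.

24.3°

Let the plane be z = a·x + b·y + c.
SP-2−SP-1: −67a + 140b = −1;  SP-3−SP-1: 36a + 26b = 19.7.
Solving gives a = 0.41050, b = 0.18931.
Gradient magnitude |∇z| = √(a² + b²) = √(0.16851 + 0.03584) = 0.45205.
True dip = arctan(0.45205) = 24.3°, dipping toward WSW (azimuth ≈ 245°).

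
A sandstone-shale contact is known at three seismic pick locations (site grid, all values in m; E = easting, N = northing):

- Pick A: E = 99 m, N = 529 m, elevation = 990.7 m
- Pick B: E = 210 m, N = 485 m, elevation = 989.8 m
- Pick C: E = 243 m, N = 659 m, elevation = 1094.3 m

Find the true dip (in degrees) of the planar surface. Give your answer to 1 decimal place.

30.9°

Let the plane be z = a·E + b·N + c.
Pick B−Pick A: 111a − 44b = −0.9;  Pick C−Pick A: 144a + 130b = 103.6.
Solving gives a = 0.21388, b = 0.56001.
Gradient magnitude |∇z| = √(a² + b²) = √(0.04574 + 0.31361) = 0.59946.
True dip = arctan(0.59946) = 30.9°, dipping toward SSW (azimuth ≈ 201°).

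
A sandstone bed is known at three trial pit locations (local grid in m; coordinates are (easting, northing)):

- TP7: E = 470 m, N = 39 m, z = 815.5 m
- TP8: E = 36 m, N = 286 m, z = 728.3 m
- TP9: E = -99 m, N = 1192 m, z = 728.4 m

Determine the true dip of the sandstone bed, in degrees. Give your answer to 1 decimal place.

Two edge vectors: TP7→TP8 = (-434, 247, -87.2), TP7→TP9 = (-569, 1153, -87.1).
Normal n = (TP7→TP8) × (TP7→TP9) = (79027.9, 11815.4, -359859).
So ∂z/∂E = −n_x/n_z = 0.21961 and ∂z/∂N = −n_y/n_z = 0.03283.
Gradient magnitude |∇z| = √(a² + b²) = √(0.04823 + 0.00108) = 0.22205.
True dip = arctan(0.22205) = 12.5°, dipping toward W (azimuth ≈ 261°).

12.5°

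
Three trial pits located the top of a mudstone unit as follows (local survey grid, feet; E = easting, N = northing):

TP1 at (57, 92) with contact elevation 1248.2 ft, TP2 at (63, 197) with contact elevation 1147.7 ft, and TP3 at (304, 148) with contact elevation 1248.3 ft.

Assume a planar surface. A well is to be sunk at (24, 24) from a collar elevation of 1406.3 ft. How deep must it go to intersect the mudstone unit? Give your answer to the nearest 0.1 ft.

Let the plane be z = a·E + b·N + c.
TP2−TP1: 6a + 105b = −100.5;  TP3−TP1: 247a + 56b = 0.1.
Solving gives a = 0.22026, b = −0.96973.
Then c = 1248.2 − a·57 − b·92 = 1324.86.
At (24, 24): z_contact = 5.29 − 23.27 + 1324.86 = 1306.87 ft.
Depth below ground = 1406.3 − 1306.87 = 99.4 ft.

99.4 ft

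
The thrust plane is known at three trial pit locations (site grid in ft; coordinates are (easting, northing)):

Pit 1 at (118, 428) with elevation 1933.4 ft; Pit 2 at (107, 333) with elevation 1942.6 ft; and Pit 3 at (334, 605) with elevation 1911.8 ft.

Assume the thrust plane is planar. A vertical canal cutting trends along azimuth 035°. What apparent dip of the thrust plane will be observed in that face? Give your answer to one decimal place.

5.2°

Let the plane be z = a·E + b·N + c.
Pit 2−Pit 1: −11a − 95b = 9.2;  Pit 3−Pit 1: 216a + 177b = −21.6.
Solving gives a = −0.02281, b = −0.09420.
Unit vector along 035° is (sin 35°, cos 35°) = (0.5736, 0.8192).
Slope in that direction = a·(0.5736) + b·(0.8192) = −0.09025.
Apparent dip = arctan|0.09025| = 5.2° (true dip is 5.5°, so apparent ≤ true as expected).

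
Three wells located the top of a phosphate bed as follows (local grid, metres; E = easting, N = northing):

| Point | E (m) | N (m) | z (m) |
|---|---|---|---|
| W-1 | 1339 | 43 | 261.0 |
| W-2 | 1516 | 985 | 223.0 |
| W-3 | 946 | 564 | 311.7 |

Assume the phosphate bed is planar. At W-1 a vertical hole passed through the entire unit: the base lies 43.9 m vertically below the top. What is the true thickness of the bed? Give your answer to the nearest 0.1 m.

43.4 m

Let the plane be z = a·E + b·N + c.
W-2−W-1: 177a + 942b = −38;  W-3−W-1: −393a + 521b = 50.7.
Solving gives a = −0.14609, b = −0.01289.
|∇z| = √(a²+b²) = 0.14666, so dip δ = arctan(0.14666) = 8.34°.
True thickness = vertical thickness × cos δ = 43.9 × cos 8.34° = 43.4 m.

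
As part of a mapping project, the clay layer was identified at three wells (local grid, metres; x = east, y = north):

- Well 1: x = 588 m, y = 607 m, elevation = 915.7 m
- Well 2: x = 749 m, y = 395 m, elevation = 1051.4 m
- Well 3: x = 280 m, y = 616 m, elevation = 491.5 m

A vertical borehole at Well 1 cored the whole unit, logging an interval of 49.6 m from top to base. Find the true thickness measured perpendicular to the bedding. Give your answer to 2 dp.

Let the plane be z = a·x + b·y + c.
Well 2−Well 1: 161a − 212b = 135.7;  Well 3−Well 1: −308a + 9b = −424.2.
Solving gives a = 1.38940, b = 0.41506.
|∇z| = √(a²+b²) = 1.45007, so dip δ = arctan(1.45007) = 55.41°.
True thickness = vertical thickness × cos δ = 49.6 × cos 55.41° = 28.16 m.

28.16 m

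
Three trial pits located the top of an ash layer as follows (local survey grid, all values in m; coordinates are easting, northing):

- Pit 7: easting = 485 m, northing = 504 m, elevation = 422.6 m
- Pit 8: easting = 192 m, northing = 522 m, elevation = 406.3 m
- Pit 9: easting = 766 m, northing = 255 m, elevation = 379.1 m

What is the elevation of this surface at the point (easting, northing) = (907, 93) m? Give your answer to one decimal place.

347.8 m

Let the plane be z = a·easting + b·northing + c.
Pit 8−Pit 7: −293a + 18b = −16.3;  Pit 9−Pit 7: 281a − 249b = −43.5.
Solving gives a = 0.07131, b = 0.25517.
Then c = 422.6 − a·485 − b·504 = 259.41.
At (907, 93): z = 64.7 + 23.7 + 259.41 = 347.8 m.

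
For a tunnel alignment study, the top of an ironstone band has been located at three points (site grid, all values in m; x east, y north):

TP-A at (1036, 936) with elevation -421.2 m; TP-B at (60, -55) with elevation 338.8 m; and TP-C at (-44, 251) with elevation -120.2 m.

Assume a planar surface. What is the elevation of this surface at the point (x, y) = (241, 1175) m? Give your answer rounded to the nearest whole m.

Let the plane be z = a·x + b·y + c.
TP-B−TP-A: −976a − 991b = 760;  TP-C−TP-A: −1080a − 685b = 301.
Solving gives a = 0.55339, b = −1.31192.
Then c = -421.2 − a·1036 − b·936 = 233.44.
At (241, 1175): z = 133.4 − 1541.5 + 233.44 = -1174.7 m.

-1175 m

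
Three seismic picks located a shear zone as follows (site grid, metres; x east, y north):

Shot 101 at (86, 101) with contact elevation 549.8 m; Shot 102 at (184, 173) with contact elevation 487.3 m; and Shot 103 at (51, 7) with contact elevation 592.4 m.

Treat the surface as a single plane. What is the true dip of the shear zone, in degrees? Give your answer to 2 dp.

Let the plane be z = a·x + b·y + c.
Shot 102−Shot 101: 98a + 72b = −62.5;  Shot 103−Shot 101: −35a − 94b = 42.6.
Solving gives a = −0.41958, b = −0.29697.
Gradient magnitude |∇z| = √(a² + b²) = √(0.17604 + 0.08819) = 0.51404.
True dip = arctan(0.51404) = 27.20°, dipping toward NE (azimuth ≈ 055°).

27.20°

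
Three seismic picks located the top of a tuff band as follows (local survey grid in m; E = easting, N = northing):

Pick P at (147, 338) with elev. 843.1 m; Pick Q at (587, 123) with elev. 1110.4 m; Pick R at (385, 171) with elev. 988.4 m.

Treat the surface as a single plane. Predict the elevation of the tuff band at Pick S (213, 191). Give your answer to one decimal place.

Two edge vectors: Pick P→Pick Q = (440, -215, 267.3), Pick P→Pick R = (238, -167, 145.3).
Normal n = (Pick P→Pick Q) × (Pick P→Pick R) = (13399.6, -314.6, -22310).
So ∂z/∂E = −n_x/n_z = 0.60061 and ∂z/∂N = −n_y/n_z = −0.01410.
Intercept c from Pick P: 843.1 − 88.29 + 4.77 = 759.58.
At (213, 191): z = 127.9 − 2.7 + 759.58 = 884.8 m.

884.8 m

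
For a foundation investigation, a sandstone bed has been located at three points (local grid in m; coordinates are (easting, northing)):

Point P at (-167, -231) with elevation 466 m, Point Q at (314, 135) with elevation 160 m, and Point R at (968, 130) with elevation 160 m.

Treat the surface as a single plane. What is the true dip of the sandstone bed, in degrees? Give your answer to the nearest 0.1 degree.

Let the plane be z = a·E + b·N + c.
Point Q−Point P: 481a + 366b = −306;  Point R−Point P: 1135a + 361b = −306.
Solving gives a = −0.00633, b = −0.82775.
Gradient magnitude |∇z| = √(a² + b²) = √(0.00004 + 0.68517) = 0.82777.
True dip = arctan(0.82777) = 39.6°, dipping toward N (azimuth ≈ 000°).

39.6°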